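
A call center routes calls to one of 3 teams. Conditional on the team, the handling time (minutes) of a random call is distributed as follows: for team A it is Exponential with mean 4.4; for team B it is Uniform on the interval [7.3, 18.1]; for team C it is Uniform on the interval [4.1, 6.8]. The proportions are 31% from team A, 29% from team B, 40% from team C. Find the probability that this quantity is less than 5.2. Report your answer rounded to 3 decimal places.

Conditional on each team, P(X < 5.2): A: 0.693279; B: 0; C: 0.407407.
By total probability, P(X < 5.2) = 0.31·0.693279 + 0.29·0 + 0.4·0.407407 = 0.37788.

0.378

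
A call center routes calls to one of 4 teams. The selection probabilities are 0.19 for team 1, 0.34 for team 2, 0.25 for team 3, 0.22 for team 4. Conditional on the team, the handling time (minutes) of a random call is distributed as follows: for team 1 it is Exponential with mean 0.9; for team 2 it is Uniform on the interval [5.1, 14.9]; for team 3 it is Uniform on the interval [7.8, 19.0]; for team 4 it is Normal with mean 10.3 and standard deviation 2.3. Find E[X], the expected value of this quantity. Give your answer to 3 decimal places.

9.187

Component means — 1: 0.9; 2: 10; 3: 13.4; 4: 10.3.
E[X] = 0.19·0.9 + 0.34·10 + 0.25·13.4 + 0.22·10.3 = 9.187.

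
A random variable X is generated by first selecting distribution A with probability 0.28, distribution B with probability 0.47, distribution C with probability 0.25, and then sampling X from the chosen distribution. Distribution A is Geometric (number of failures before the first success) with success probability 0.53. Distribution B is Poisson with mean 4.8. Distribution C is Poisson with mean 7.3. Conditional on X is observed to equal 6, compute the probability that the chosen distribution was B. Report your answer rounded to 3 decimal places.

Likelihoods P(X=6 | ·): A: 0.00571298; B: 0.139798; C: 0.141989.
Posterior ∝ prior × likelihood. Numerator for B: 0.47·0.139798 = 0.0657051.
Normalizing constant: 0.28·0.00571298 + 0.47·0.139798 + 0.25·0.141989 = 0.102802.
P(B | observation) = 0.0657051 / 0.102802 = 0.639142.

0.639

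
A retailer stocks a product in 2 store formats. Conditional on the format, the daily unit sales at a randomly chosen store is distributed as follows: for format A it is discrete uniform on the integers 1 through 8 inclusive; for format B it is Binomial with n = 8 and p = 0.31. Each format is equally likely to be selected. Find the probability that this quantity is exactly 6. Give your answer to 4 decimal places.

0.0684

Conditional on each format, P(X = 6): A: 0.125; B: 0.0118311.
By total probability, P(X = 6) = 0.5·0.125 + 0.5·0.0118311 = 0.0684156.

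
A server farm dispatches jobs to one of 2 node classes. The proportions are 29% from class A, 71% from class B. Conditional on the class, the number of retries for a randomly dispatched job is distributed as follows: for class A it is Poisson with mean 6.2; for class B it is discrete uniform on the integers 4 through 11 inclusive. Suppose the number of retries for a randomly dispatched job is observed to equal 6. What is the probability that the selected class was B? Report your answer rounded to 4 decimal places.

0.6565

Likelihoods P(X=6 | ·): A: 0.1601; B: 0.125.
Posterior ∝ prior × likelihood. Numerator for B: 0.71·0.125 = 0.08875.
Normalizing constant: 0.29·0.1601 + 0.71·0.125 = 0.135179.
P(B | observation) = 0.08875 / 0.135179 = 0.656537.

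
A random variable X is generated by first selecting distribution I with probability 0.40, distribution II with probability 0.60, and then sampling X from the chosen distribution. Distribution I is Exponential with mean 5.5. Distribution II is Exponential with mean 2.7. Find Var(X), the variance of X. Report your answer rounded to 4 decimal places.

18.3556

Per component, I: μ=5.5, E[X²]=60.5; II: μ=2.7, E[X²]=14.58.
E[X] = 0.4·5.5 + 0.6·2.7 = 3.82.
E[X²] = 0.4·60.5 + 0.6·14.58 = 32.948.
Var(X) = E[X²] − (E[X])² = 32.948 − 14.5924 = 18.3556.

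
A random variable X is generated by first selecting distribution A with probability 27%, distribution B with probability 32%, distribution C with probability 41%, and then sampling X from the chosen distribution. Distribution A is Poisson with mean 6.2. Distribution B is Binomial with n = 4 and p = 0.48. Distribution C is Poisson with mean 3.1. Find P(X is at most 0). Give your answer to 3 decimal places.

0.042

Conditional on each component, P(X ≤ 0): A: 0.00202943; B: 0.0731162; C: 0.0450492.
By total probability, P(X ≤ 0) = 0.27·0.00202943 + 0.32·0.0731162 + 0.41·0.0450492 = 0.0424153.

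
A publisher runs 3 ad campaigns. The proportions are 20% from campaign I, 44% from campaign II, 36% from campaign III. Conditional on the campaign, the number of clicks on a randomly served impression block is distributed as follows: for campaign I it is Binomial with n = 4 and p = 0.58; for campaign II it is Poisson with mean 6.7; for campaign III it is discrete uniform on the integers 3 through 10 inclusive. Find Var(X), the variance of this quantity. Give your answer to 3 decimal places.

7.985

Per component, I: μ=2.32, E[X²]=6.3568; II: μ=6.7, E[X²]=51.59; III: μ=6.5, E[X²]=47.5.
E[X] = 0.2·2.32 + 0.44·6.7 + 0.36·6.5 = 5.752.
E[X²] = 0.2·6.3568 + 0.44·51.59 + 0.36·47.5 = 41.071.
Var(X) = E[X²] − (E[X])² = 41.071 − 33.0855 = 7.98546.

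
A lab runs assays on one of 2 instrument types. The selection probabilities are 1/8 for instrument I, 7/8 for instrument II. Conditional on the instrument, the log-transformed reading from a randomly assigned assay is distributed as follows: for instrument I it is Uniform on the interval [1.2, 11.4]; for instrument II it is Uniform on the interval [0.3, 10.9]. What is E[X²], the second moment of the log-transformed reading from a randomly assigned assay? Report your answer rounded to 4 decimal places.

For each component E[X²] = Var + (mean)², giving I: 48.36; II: 40.7233.
Overall E[X²] = 0.125·48.36 + 0.875·40.7233 = 41.6779.

41.6779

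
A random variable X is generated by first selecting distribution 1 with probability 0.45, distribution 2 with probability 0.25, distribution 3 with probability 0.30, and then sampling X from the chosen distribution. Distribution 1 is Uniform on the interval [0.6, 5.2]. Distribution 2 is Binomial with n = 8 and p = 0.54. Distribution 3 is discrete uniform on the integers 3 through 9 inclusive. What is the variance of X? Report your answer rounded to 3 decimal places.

4.226

Per component, 1: μ=2.9, E[X²]=10.1733; 2: μ=4.32, E[X²]=20.6496; 3: μ=6, E[X²]=40.
E[X] = 0.45·2.9 + 0.25·4.32 + 0.3·6 = 4.185.
E[X²] = 0.45·10.1733 + 0.25·20.6496 + 0.3·40 = 21.7404.
Var(X) = E[X²] − (E[X])² = 21.7404 − 17.5142 = 4.22618.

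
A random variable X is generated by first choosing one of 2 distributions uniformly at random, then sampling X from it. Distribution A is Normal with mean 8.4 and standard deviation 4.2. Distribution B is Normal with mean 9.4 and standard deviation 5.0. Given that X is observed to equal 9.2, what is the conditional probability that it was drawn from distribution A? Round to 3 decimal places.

Likelihoods f(9.2 | ·): A: 0.0932787; B: 0.0797247.
Posterior ∝ prior × likelihood. Numerator for A: 0.5·0.0932787 = 0.0466393.
Normalizing constant: 0.5·0.0932787 + 0.5·0.0797247 = 0.0865017.
P(A | observation) = 0.0466393 / 0.0865017 = 0.539173.

0.539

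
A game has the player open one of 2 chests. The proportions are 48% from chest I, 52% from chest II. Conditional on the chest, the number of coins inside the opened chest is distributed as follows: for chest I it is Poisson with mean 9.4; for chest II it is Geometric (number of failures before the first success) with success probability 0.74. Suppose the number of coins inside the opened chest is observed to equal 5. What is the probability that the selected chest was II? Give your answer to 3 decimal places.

Likelihoods P(X=5 | ·): I: 0.0505929; II: 0.000879222.
Posterior ∝ prior × likelihood. Numerator for II: 0.52·0.000879222 = 0.000457195.
Normalizing constant: 0.48·0.0505929 + 0.52·0.000879222 = 0.0247418.
P(II | observation) = 0.000457195 / 0.0247418 = 0.0184787.

0.018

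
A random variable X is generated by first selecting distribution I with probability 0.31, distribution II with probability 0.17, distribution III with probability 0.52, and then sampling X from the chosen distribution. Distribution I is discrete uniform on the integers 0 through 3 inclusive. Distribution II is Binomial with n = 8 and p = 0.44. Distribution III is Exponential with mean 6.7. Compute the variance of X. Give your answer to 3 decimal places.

29.533

Per component, I: μ=1.5, E[X²]=3.5; II: μ=3.52, E[X²]=14.3616; III: μ=6.7, E[X²]=89.78.
E[X] = 0.31·1.5 + 0.17·3.52 + 0.52·6.7 = 4.5474.
E[X²] = 0.31·3.5 + 0.17·14.3616 + 0.52·89.78 = 50.2121.
Var(X) = E[X²] − (E[X])² = 50.2121 − 20.6788 = 29.5332.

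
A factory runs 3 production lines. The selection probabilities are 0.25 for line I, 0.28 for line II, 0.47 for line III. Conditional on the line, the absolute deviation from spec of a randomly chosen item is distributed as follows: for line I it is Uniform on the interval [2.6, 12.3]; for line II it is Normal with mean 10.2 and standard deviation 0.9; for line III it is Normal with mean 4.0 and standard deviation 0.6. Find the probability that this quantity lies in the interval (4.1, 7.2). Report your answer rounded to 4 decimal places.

Conditional on each line, P(4.1 < X < 7.2): I: 0.319588; II: 0.00042906; III: 0.433816.
By total probability, P(4.1 < X < 7.2) = 0.25·0.319588 + 0.28·0.00042906 + 0.47·0.433816 = 0.283911.

0.2839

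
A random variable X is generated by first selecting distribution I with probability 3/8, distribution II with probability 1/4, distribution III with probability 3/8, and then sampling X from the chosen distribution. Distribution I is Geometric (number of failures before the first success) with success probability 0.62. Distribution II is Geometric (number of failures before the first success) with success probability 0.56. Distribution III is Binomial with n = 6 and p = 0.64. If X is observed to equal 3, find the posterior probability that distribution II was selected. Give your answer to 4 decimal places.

Likelihoods P(X=3 | ·): I: 0.0340206; II: 0.047703; III: 0.244612.
Posterior ∝ prior × likelihood. Numerator for II: 0.25·0.047703 = 0.0119258.
Normalizing constant: 0.375·0.0340206 + 0.25·0.047703 + 0.375·0.244612 = 0.116413.
P(II | observation) = 0.0119258 / 0.116413 = 0.102444.

0.1024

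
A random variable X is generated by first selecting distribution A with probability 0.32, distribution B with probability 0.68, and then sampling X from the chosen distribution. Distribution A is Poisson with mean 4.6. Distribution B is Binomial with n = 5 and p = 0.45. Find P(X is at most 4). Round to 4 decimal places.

Conditional on each component, P(X ≤ 4): A: 0.513234; B: 0.981547.
By total probability, P(X ≤ 4) = 0.32·0.513234 + 0.68·0.981547 = 0.831687.

0.8317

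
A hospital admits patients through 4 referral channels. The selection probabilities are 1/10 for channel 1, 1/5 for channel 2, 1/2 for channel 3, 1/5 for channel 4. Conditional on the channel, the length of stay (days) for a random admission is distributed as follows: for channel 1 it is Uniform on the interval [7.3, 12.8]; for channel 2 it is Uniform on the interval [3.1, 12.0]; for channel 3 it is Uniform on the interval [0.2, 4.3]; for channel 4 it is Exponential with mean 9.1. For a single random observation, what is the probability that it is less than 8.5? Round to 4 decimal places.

Conditional on each channel, P(X < 8.5): 1: 0.218182; 2: 0.606742; 3: 1; 4: 0.607047.
By total probability, P(X < 8.5) = 0.1·0.218182 + 0.2·0.606742 + 0.5·1 + 0.2·0.607047 = 0.764576.

0.7646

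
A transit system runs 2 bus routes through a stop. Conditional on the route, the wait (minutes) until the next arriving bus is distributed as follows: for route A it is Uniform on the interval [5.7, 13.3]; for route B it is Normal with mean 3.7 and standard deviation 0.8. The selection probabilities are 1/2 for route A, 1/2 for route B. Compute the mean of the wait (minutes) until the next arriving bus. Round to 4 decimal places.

Component means — A: 9.5; B: 3.7.
E[X] = 0.5·9.5 + 0.5·3.7 = 6.6.

6.6000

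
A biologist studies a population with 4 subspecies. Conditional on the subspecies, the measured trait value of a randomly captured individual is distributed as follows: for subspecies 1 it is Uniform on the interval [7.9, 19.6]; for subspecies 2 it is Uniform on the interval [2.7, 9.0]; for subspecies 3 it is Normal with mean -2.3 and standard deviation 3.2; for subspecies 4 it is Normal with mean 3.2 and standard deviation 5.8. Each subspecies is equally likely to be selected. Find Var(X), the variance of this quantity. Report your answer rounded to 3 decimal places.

48.087

Per component, 1: μ=13.75, E[X²]=200.47; 2: μ=5.85, E[X²]=37.53; 3: μ=-2.3, E[X²]=15.53; 4: μ=3.2, E[X²]=43.88.
E[X] = 0.25·13.75 + 0.25·5.85 + 0.25·-2.3 + 0.25·3.2 = 5.125.
E[X²] = 0.25·200.47 + 0.25·37.53 + 0.25·15.53 + 0.25·43.88 = 74.3525.
Var(X) = E[X²] − (E[X])² = 74.3525 − 26.2656 = 48.0869.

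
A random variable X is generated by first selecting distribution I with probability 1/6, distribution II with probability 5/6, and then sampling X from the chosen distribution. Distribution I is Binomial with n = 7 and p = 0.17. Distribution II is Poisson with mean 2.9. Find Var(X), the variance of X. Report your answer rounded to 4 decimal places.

2.9874

Per component, I: μ=1.19, E[X²]=2.4038; II: μ=2.9, E[X²]=11.31.
E[X] = 0.166667·1.19 + 0.833333·2.9 = 2.615.
E[X²] = 0.166667·2.4038 + 0.833333·11.31 = 9.82563.
Var(X) = E[X²] − (E[X])² = 9.82563 − 6.83822 = 2.98741.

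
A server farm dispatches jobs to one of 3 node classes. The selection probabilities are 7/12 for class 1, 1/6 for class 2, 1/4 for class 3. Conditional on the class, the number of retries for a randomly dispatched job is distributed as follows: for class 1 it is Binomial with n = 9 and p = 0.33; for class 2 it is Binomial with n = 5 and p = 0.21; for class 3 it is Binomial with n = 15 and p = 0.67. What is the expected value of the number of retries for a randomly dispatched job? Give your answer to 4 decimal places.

Component means — 1: 2.97; 2: 1.05; 3: 10.05.
E[X] = 0.583333·2.97 + 0.166667·1.05 + 0.25·10.05 = 4.42.

4.4200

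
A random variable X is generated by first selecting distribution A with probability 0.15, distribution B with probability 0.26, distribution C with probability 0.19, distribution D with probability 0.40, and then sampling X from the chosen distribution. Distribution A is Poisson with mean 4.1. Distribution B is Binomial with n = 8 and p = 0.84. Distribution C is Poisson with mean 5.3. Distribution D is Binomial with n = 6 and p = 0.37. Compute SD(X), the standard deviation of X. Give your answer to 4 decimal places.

Per component, A: μ=4.1, E[X²]=20.91; B: μ=6.72, E[X²]=46.2336; C: μ=5.3, E[X²]=33.39; D: μ=2.22, E[X²]=6.327.
E[X] = 0.15·4.1 + 0.26·6.72 + 0.19·5.3 + 0.4·2.22 = 4.2572.
E[X²] = 0.15·20.91 + 0.26·46.2336 + 0.19·33.39 + 0.4·6.327 = 24.0321.
Var(X) = E[X²] − (E[X])² = 24.0321 − 18.1238 = 5.90838.
SD(X) = √5.90838 = 2.43072.

2.4307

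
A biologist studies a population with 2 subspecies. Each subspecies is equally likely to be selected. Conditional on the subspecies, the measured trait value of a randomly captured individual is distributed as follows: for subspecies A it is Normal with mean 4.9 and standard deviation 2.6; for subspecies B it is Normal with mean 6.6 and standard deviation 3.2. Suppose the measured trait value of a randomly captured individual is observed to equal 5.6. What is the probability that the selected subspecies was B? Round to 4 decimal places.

Likelihoods f(5.6 | ·): A: 0.147978; B: 0.118728.
Posterior ∝ prior × likelihood. Numerator for B: 0.5·0.118728 = 0.0593642.
Normalizing constant: 0.5·0.147978 + 0.5·0.118728 = 0.133353.
P(B | observation) = 0.0593642 / 0.133353 = 0.445165.

0.4452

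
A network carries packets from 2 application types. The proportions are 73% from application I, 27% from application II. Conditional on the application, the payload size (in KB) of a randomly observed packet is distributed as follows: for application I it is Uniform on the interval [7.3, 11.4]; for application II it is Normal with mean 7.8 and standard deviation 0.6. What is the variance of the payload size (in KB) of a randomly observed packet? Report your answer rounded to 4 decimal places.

1.5933

Per component, I: μ=9.35, E[X²]=88.8233; II: μ=7.8, E[X²]=61.2.
E[X] = 0.73·9.35 + 0.27·7.8 = 8.9315.
E[X²] = 0.73·88.8233 + 0.27·61.2 = 81.365.
Var(X) = E[X²] − (E[X])² = 81.365 − 79.7717 = 1.59334.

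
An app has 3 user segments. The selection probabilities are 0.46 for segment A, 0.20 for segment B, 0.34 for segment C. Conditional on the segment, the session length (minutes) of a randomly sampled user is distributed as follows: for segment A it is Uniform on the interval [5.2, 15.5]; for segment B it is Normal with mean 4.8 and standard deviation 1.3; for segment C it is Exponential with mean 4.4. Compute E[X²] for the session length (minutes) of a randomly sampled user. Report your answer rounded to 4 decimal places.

For each component E[X²] = Var + (mean)², giving A: 115.963; B: 24.73; C: 38.72.
Overall E[X²] = 0.46·115.963 + 0.2·24.73 + 0.34·38.72 = 71.4539.

71.4539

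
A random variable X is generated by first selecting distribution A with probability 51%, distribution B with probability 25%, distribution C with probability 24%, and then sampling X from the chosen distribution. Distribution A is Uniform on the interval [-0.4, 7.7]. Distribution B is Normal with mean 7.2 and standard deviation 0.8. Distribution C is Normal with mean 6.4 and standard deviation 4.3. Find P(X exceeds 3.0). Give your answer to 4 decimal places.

0.7344

Conditional on each component, P(X > 3.0): A: 0.580247; B: 1; C: 0.78544.
By total probability, P(X > 3.0) = 0.51·0.580247 + 0.25·1 + 0.24·0.78544 = 0.734431.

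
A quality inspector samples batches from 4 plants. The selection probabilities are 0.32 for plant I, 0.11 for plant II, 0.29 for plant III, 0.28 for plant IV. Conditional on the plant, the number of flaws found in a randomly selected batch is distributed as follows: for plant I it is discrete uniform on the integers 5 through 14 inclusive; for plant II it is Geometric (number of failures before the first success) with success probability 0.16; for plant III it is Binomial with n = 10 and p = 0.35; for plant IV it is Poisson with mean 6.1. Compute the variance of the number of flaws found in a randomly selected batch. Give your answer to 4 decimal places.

14.2984

Per component, I: μ=9.5, E[X²]=98.5; II: μ=5.25, E[X²]=60.375; III: μ=3.5, E[X²]=14.525; IV: μ=6.1, E[X²]=43.31.
E[X] = 0.32·9.5 + 0.11·5.25 + 0.29·3.5 + 0.28·6.1 = 6.3405.
E[X²] = 0.32·98.5 + 0.11·60.375 + 0.29·14.525 + 0.28·43.31 = 54.5003.
Var(X) = E[X²] − (E[X])² = 54.5003 − 40.2019 = 14.2984.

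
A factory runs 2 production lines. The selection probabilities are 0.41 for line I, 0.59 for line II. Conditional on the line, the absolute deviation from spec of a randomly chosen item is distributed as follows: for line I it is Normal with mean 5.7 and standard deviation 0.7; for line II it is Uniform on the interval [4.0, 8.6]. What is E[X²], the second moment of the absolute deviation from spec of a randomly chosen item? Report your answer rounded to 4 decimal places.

37.9793

For each component E[X²] = Var + (mean)², giving I: 32.98; II: 41.4533.
Overall E[X²] = 0.41·32.98 + 0.59·41.4533 = 37.9793.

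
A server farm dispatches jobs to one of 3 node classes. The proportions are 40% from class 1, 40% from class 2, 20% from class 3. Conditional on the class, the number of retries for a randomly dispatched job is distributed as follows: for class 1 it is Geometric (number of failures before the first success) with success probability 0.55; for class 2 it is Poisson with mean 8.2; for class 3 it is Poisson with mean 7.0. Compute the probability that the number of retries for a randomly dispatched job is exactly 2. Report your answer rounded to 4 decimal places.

Conditional on each class, P(X = 2): 1: 0.111375; 2: 0.00923385; 3: 0.0223411.
By total probability, P(X = 2) = 0.4·0.111375 + 0.4·0.00923385 + 0.2·0.0223411 = 0.0527118.

0.0527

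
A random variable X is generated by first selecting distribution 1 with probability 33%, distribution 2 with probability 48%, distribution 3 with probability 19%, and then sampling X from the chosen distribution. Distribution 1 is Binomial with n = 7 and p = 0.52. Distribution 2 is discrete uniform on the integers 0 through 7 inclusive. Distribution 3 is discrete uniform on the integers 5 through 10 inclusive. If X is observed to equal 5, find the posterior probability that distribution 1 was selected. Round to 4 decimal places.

0.3984

Likelihoods P(X=5 | ·): 1: 0.183958; 2: 0.125; 3: 0.166667.
Posterior ∝ prior × likelihood. Numerator for 1: 0.33·0.183958 = 0.0607061.
Normalizing constant: 0.33·0.183958 + 0.48·0.125 + 0.19·0.166667 = 0.152373.
P(1 | observation) = 0.0607061 / 0.152373 = 0.398405.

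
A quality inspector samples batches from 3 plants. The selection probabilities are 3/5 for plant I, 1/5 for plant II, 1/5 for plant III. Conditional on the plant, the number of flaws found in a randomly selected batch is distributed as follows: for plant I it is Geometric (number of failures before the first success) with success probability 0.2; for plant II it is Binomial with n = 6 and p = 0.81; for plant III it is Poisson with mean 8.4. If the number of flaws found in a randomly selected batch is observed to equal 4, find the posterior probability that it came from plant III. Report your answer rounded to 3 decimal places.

Likelihoods P(X=4 | ·): I: 0.08192; II: 0.233098; III: 0.0466479.
Posterior ∝ prior × likelihood. Numerator for III: 0.2·0.0466479 = 0.00932958.
Normalizing constant: 0.6·0.08192 + 0.2·0.233098 + 0.2·0.0466479 = 0.105101.
P(III | observation) = 0.00932958 / 0.105101 = 0.0887676.

0.089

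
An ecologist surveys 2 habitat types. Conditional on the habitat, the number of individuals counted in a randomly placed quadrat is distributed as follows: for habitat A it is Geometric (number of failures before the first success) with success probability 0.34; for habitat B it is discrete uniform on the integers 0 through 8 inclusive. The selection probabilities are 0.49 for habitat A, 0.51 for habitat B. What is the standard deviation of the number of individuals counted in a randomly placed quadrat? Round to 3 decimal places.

2.694

Per component, A: μ=1.94118, E[X²]=9.47751; B: μ=4, E[X²]=22.6667.
E[X] = 0.49·1.94118 + 0.51·4 = 2.99118.
E[X²] = 0.49·9.47751 + 0.51·22.6667 = 16.204.
Var(X) = E[X²] − (E[X])² = 16.204 − 8.94714 = 7.25684.
SD(X) = √7.25684 = 2.69385.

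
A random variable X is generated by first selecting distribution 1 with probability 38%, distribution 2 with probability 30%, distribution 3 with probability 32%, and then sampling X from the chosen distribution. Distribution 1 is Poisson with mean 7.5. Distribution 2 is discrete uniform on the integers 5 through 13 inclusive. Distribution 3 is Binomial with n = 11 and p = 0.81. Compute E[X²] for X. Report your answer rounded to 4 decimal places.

For each component E[X²] = Var + (mean)², giving 1: 63.75; 2: 87.6667; 3: 81.081.
Overall E[X²] = 0.38·63.75 + 0.3·87.6667 + 0.32·81.081 = 76.4709.

76.4709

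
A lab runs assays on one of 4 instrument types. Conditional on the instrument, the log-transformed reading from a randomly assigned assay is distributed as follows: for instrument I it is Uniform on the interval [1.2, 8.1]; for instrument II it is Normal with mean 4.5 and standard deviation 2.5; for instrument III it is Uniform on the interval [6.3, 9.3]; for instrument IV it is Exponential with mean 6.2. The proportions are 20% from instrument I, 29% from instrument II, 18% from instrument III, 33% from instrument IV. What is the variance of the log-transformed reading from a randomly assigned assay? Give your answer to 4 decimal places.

16.9404

Per component, I: μ=4.65, E[X²]=25.59; II: μ=4.5, E[X²]=26.5; III: μ=7.8, E[X²]=61.59; IV: μ=6.2, E[X²]=76.88.
E[X] = 0.2·4.65 + 0.29·4.5 + 0.18·7.8 + 0.33·6.2 = 5.685.
E[X²] = 0.2·25.59 + 0.29·26.5 + 0.18·61.59 + 0.33·76.88 = 49.2596.
Var(X) = E[X²] − (E[X])² = 49.2596 − 32.3192 = 16.9404.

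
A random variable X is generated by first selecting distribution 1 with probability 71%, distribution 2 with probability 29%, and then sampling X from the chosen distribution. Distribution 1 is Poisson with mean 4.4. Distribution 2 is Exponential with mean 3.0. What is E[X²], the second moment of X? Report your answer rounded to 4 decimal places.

22.0896

For each component E[X²] = Var + (mean)², giving 1: 23.76; 2: 18.
Overall E[X²] = 0.71·23.76 + 0.29·18 = 22.0896.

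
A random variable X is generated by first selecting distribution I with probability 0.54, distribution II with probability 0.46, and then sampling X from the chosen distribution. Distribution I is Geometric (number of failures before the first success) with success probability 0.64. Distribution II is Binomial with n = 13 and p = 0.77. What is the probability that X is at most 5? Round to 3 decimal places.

0.540

Conditional on each component, P(X ≤ 5): I: 0.997823; II: 0.0032395.
By total probability, P(X ≤ 5) = 0.54·0.997823 + 0.46·0.0032395 = 0.540315.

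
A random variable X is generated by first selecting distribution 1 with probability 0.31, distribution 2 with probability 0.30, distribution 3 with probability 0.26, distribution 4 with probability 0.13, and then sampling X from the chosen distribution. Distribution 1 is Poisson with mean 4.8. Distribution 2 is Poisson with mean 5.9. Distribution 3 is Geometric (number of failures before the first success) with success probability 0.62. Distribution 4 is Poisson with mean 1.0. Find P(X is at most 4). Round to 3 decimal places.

Conditional on each component, P(X ≤ 4): 1: 0.476259; 2: 0.298665; 3: 0.992076; 4: 0.99634.
By total probability, P(X ≤ 4) = 0.31·0.476259 + 0.3·0.298665 + 0.26·0.992076 + 0.13·0.99634 = 0.624704.

0.625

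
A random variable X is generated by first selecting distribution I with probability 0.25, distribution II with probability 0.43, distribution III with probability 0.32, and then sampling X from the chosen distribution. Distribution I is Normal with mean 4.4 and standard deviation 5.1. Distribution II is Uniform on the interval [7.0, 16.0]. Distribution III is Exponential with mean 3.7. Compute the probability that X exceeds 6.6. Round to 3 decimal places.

Conditional on each component, P(X > 6.6): I: 0.333099; II: 1; III: 0.168001.
By total probability, P(X > 6.6) = 0.25·0.333099 + 0.43·1 + 0.32·0.168001 = 0.567035.

0.567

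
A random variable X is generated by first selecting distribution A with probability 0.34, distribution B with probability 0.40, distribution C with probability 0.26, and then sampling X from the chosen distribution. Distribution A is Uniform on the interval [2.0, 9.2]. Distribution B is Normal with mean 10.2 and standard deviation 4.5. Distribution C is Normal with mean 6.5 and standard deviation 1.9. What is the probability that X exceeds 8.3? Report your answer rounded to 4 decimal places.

0.3526

Conditional on each component, P(X > 8.3): A: 0.125; B: 0.663569; C: 0.171726.
By total probability, P(X > 8.3) = 0.34·0.125 + 0.4·0.663569 + 0.26·0.171726 = 0.352576.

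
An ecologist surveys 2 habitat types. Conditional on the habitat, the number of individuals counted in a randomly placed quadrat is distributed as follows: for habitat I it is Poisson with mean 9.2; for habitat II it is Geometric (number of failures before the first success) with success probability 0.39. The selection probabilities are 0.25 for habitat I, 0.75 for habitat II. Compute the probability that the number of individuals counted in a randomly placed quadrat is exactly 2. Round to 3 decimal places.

Conditional on each habitat, P(X = 2): I: 0.00427599; II: 0.145119.
By total probability, P(X = 2) = 0.25·0.00427599 + 0.75·0.145119 = 0.109908.

0.110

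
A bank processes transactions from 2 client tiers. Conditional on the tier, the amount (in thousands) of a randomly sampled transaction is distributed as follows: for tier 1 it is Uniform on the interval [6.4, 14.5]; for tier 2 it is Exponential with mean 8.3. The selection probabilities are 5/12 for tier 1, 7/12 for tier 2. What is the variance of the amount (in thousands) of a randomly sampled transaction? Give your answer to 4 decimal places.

43.5875

Per component, 1: μ=10.45, E[X²]=114.67; 2: μ=8.3, E[X²]=137.78.
E[X] = 0.416667·10.45 + 0.583333·8.3 = 9.19583.
E[X²] = 0.416667·114.67 + 0.583333·137.78 = 128.151.
Var(X) = E[X²] − (E[X])² = 128.151 − 84.5634 = 43.5875.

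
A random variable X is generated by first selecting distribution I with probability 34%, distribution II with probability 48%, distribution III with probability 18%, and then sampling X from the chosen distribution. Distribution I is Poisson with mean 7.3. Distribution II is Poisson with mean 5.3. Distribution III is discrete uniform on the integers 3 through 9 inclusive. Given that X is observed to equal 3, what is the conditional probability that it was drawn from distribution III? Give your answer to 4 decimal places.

0.2570

Likelihoods P(X=3 | ·): I: 0.0437993; II: 0.123856; III: 0.142857.
Posterior ∝ prior × likelihood. Numerator for III: 0.18·0.142857 = 0.0257143.
Normalizing constant: 0.34·0.0437993 + 0.48·0.123856 + 0.18·0.142857 = 0.100057.
P(III | observation) = 0.0257143 / 0.100057 = 0.256997.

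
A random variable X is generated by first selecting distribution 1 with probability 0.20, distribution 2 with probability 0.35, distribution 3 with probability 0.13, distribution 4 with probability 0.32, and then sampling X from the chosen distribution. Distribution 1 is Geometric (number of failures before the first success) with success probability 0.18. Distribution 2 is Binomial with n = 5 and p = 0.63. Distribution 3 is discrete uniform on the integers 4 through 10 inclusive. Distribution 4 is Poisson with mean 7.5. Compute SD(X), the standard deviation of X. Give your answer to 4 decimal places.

Per component, 1: μ=4.55556, E[X²]=46.0617; 2: μ=3.15, E[X²]=11.088; 3: μ=7, E[X²]=53; 4: μ=7.5, E[X²]=63.75.
E[X] = 0.2·4.55556 + 0.35·3.15 + 0.13·7 + 0.32·7.5 = 5.32361.
E[X²] = 0.2·46.0617 + 0.35·11.088 + 0.13·53 + 0.32·63.75 = 40.3831.
Var(X) = E[X²] − (E[X])² = 40.3831 − 28.3408 = 12.0423.
SD(X) = √12.0423 = 3.4702.

3.4702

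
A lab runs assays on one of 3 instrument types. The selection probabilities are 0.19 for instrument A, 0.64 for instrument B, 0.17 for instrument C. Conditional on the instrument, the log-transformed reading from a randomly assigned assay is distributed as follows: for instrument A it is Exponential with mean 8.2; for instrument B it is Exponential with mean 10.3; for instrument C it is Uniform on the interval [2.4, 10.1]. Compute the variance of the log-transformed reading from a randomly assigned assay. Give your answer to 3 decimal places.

83.957

Per component, A: μ=8.2, E[X²]=134.48; B: μ=10.3, E[X²]=212.18; C: μ=6.25, E[X²]=44.0033.
E[X] = 0.19·8.2 + 0.64·10.3 + 0.17·6.25 = 9.2125.
E[X²] = 0.19·134.48 + 0.64·212.18 + 0.17·44.0033 = 168.827.
Var(X) = E[X²] − (E[X])² = 168.827 − 84.8702 = 83.9568.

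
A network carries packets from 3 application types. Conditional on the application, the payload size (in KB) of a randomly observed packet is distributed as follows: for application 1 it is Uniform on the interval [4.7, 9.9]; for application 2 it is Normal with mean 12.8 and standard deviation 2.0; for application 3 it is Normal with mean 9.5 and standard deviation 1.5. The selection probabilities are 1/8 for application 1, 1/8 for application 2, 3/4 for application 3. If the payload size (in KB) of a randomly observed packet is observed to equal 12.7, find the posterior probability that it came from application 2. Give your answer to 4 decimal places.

Likelihoods f(12.7 | ·): 1: 0; 2: 0.199222; 3: 0.0273248.
Posterior ∝ prior × likelihood. Numerator for 2: 0.125·0.199222 = 0.0249027.
Normalizing constant: 0.125·0 + 0.125·0.199222 + 0.75·0.0273248 = 0.0453964.
P(2 | observation) = 0.0249027 / 0.0453964 = 0.548562.

0.5486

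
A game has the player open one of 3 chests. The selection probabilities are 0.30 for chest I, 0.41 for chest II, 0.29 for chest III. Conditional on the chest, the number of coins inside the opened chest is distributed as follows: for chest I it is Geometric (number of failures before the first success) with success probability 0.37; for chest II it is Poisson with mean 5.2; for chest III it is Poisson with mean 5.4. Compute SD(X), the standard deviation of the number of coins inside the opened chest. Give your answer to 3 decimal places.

Per component, I: μ=1.7027, E[X²]=7.5011; II: μ=5.2, E[X²]=32.24; III: μ=5.4, E[X²]=34.56.
E[X] = 0.3·1.7027 + 0.41·5.2 + 0.29·5.4 = 4.20881.
E[X²] = 0.3·7.5011 + 0.41·32.24 + 0.29·34.56 = 25.4911.
Var(X) = E[X²] − (E[X])² = 25.4911 − 17.7141 = 7.77704.
SD(X) = √7.77704 = 2.78873.

2.789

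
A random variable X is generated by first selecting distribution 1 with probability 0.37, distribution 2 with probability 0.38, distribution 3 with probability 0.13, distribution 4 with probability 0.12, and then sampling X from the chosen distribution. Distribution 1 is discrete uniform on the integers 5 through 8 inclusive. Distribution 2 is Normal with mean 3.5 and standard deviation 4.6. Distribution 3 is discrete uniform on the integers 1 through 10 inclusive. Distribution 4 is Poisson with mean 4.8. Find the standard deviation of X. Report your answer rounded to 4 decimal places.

Per component, 1: μ=6.5, E[X²]=43.5; 2: μ=3.5, E[X²]=33.41; 3: μ=5.5, E[X²]=38.5; 4: μ=4.8, E[X²]=27.84.
E[X] = 0.37·6.5 + 0.38·3.5 + 0.13·5.5 + 0.12·4.8 = 5.026.
E[X²] = 0.37·43.5 + 0.38·33.41 + 0.13·38.5 + 0.12·27.84 = 37.1366.
Var(X) = E[X²] − (E[X])² = 37.1366 − 25.2607 = 11.8759.
SD(X) = √11.8759 = 3.44615.

3.4461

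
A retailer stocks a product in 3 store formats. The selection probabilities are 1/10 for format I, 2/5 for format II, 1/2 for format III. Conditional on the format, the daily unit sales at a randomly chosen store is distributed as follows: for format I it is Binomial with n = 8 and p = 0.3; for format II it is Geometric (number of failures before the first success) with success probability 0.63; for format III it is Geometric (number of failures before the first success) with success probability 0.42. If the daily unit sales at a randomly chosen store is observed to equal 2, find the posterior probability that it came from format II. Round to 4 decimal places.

Likelihoods P(X=2 | ·): I: 0.296475; II: 0.086247; III: 0.141288.
Posterior ∝ prior × likelihood. Numerator for II: 0.4·0.086247 = 0.0344988.
Normalizing constant: 0.1·0.296475 + 0.4·0.086247 + 0.5·0.141288 = 0.13479.
P(II | observation) = 0.0344988 / 0.13479 = 0.255944.

0.2559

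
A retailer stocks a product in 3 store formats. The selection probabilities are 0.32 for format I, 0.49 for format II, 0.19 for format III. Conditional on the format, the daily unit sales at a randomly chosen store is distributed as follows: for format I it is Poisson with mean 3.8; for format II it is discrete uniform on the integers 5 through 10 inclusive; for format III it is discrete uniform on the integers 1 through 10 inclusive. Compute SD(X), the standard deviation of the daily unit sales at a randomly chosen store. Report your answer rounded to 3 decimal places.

2.628

Per component, I: μ=3.8, E[X²]=18.24; II: μ=7.5, E[X²]=59.1667; III: μ=5.5, E[X²]=38.5.
E[X] = 0.32·3.8 + 0.49·7.5 + 0.19·5.5 = 5.936.
E[X²] = 0.32·18.24 + 0.49·59.1667 + 0.19·38.5 = 42.1435.
Var(X) = E[X²] − (E[X])² = 42.1435 − 35.2361 = 6.90737.
SD(X) = √6.90737 = 2.62819.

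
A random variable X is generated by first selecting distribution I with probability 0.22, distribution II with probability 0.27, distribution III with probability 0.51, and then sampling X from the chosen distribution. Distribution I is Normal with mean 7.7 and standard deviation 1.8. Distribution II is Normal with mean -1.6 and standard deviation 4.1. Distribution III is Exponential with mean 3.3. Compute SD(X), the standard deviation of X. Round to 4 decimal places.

4.6283

Per component, I: μ=7.7, E[X²]=62.53; II: μ=-1.6, E[X²]=19.37; III: μ=3.3, E[X²]=21.78.
E[X] = 0.22·7.7 + 0.27·-1.6 + 0.51·3.3 = 2.945.
E[X²] = 0.22·62.53 + 0.27·19.37 + 0.51·21.78 = 30.0943.
Var(X) = E[X²] − (E[X])² = 30.0943 − 8.67302 = 21.4213.
SD(X) = √21.4213 = 4.62831.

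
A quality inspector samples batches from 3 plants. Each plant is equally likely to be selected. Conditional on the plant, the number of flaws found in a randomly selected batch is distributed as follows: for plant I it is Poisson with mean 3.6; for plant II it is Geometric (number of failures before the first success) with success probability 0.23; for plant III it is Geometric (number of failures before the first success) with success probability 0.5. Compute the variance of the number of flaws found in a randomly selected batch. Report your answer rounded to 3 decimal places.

8.089

Per component, I: μ=3.6, E[X²]=16.56; II: μ=3.34783, E[X²]=25.7637; III: μ=1, E[X²]=3.
E[X] = 0.333333·3.6 + 0.333333·3.34783 + 0.333333·1 = 2.64928.
E[X²] = 0.333333·16.56 + 0.333333·25.7637 + 0.333333·3 = 15.1079.
Var(X) = E[X²] − (E[X])² = 15.1079 − 7.01866 = 8.08924.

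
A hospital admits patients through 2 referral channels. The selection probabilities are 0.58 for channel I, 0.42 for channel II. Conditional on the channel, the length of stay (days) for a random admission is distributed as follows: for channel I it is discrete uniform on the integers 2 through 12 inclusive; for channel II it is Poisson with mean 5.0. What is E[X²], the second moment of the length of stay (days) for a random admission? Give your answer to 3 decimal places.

For each component E[X²] = Var + (mean)², giving I: 59; II: 30.
Overall E[X²] = 0.58·59 + 0.42·30 = 46.82.

46.820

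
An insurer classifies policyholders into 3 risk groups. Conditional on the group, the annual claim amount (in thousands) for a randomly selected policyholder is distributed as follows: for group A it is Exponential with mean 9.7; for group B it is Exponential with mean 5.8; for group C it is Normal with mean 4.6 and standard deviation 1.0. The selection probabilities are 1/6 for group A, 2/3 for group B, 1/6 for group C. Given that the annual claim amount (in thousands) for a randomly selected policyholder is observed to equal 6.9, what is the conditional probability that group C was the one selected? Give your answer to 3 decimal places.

Likelihoods f(6.9 | ·): A: 0.0506171; B: 0.05247; C: 0.028327.
Posterior ∝ prior × likelihood. Numerator for C: 0.166667·0.028327 = 0.00472117.
Normalizing constant: 0.166667·0.0506171 + 0.666667·0.05247 + 0.166667·0.028327 = 0.0481374.
P(C | observation) = 0.00472117 / 0.0481374 = 0.0980771.

0.098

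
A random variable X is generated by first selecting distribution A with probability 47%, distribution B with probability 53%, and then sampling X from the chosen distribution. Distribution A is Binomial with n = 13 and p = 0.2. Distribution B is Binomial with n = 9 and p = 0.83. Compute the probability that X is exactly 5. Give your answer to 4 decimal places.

0.0544

Conditional on each component, P(X = 5): A: 0.0690953; B: 0.0414531.
By total probability, P(X = 5) = 0.47·0.0690953 + 0.53·0.0414531 = 0.0544449.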